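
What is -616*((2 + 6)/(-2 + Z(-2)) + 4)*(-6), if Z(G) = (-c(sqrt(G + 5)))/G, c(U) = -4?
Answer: 7392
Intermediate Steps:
Z(G) = 4/G (Z(G) = (-1*(-4))/G = 4/G)
-616*((2 + 6)/(-2 + Z(-2)) + 4)*(-6) = -616*((2 + 6)/(-2 + 4/(-2)) + 4)*(-6) = -616*(8/(-2 + 4*(-1/2)) + 4)*(-6) = -616*(8/(-2 - 2) + 4)*(-6) = -616*(8/(-4) + 4)*(-6) = -616*(8*(-1/4) + 4)*(-6) = -616*(-2 + 4)*(-6) = -1232*(-6) = -616*(-12) = 7392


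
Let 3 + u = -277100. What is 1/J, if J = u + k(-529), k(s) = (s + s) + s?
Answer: -1/278690 ≈ -3.5882e-6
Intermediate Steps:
u = -277103 (u = -3 - 277100 = -277103)
k(s) = 3*s (k(s) = 2*s + s = 3*s)
J = -278690 (J = -277103 + 3*(-529) = -277103 - 1587 = -278690)
1/J = 1/(-278690) = -1/278690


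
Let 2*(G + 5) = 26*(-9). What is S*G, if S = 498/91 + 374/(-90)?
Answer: -657946/4095 ≈ -160.67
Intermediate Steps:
G = -122 (G = -5 + (26*(-9))/2 = -5 + (1/2)*(-234) = -5 - 117 = -122)
S = 5393/4095 (S = 498*(1/91) + 374*(-1/90) = 498/91 - 187/45 = 5393/4095 ≈ 1.3170)
S*G = (5393/4095)*(-122) = -657946/4095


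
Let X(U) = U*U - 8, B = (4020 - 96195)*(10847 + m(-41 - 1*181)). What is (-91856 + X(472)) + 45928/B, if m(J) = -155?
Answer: 32256563811518/246383775 ≈ 1.3092e+5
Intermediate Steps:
B = -985535100 (B = (4020 - 96195)*(10847 - 155) = -92175*10692 = -985535100)
X(U) = -8 + U² (X(U) = U² - 8 = -8 + U²)
(-91856 + X(472)) + 45928/B = (-91856 + (-8 + 472²)) + 45928/(-985535100) = (-91856 + (-8 + 222784)) + 45928*(-1/985535100) = (-91856 + 222776) - 11482/246383775 = 130920 - 11482/246383775 = 32256563811518/246383775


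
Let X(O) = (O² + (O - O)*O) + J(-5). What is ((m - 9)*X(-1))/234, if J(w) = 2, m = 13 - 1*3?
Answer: 1/78 ≈ 0.012821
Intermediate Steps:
m = 10 (m = 13 - 3 = 10)
X(O) = 2 + O² (X(O) = (O² + (O - O)*O) + 2 = (O² + 0*O) + 2 = (O² + 0) + 2 = O² + 2 = 2 + O²)
((m - 9)*X(-1))/234 = ((10 - 9)*(2 + (-1)²))/234 = (1*(2 + 1))*(1/234) = (1*3)*(1/234) = 3*(1/234) = 1/78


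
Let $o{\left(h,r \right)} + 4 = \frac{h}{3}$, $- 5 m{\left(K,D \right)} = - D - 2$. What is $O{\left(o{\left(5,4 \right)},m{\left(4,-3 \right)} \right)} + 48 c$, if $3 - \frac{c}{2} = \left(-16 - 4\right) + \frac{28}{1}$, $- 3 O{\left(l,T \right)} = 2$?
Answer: $- \frac{1442}{3} \approx -480.67$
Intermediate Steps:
$m{\left(K,D \right)} = \frac{2}{5} + \frac{D}{5}$ ($m{\left(K,D \right)} = - \frac{- D - 2}{5} = - \frac{-2 - D}{5} = \frac{2}{5} + \frac{D}{5}$)
$o{\left(h,r \right)} = -4 + \frac{h}{3}$
$O{\left(l,T \right)} = - \frac{2}{3}$ ($O{\left(l,T \right)} = \left(- \frac{1}{3}\right) 2 = - \frac{2}{3}$)
$c = -10$ ($c = 6 - 2 \left(\left(-16 - 4\right) + \frac{28}{1}\right) = 6 - 2 \left(-20 + 28 \cdot 1\right) = 6 - 2 \left(-20 + 28\right) = 6 - 16 = -10$)
$O{\left(o{\left(5,4 \right)},m{\left(4,-3 \right)} \right)} + 48 c = - \frac{2}{3} + 48 \left(-10\right) = - \frac{2}{3} - 480 = - \frac{1442}{3}$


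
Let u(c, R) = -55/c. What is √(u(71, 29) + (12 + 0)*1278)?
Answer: √77304871/71 ≈ 123.84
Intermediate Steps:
√(u(71, 29) + (12 + 0)*1278) = √(-55/71 + (12 + 0)*1278) = √(-55*1/71 + 12*1278) = √(-55/71 + 15336) = √(1088801/71) = √77304871/71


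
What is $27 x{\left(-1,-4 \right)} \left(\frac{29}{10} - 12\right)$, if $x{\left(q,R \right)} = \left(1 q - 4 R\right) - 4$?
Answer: $- \frac{27027}{10} \approx -2702.7$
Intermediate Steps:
$x{\left(q,R \right)} = -4 + q - 4 R$ ($x{\left(q,R \right)} = \left(q - 4 R\right) - 4 = -4 + q - 4 R$)
$27 x{\left(-1,-4 \right)} \left(\frac{29}{10} - 12\right) = 27 \left(-4 - 1 - -16\right) \left(\frac{29}{10} - 12\right) = 27 \left(-4 - 1 + 16\right) \left(29 \cdot \frac{1}{10} - 12\right) = 27 \cdot 11 \left(\frac{29}{10} - 12\right) = 27 \cdot 11 \left(- \frac{91}{10}\right) = 27 \left(- \frac{1001}{10}\right) = - \frac{27027}{10}$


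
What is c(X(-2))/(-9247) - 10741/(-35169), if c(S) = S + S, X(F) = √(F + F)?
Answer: 10741/35169 - 4*I/9247 ≈ 0.30541 - 0.00043257*I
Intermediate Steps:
X(F) = √2*√F (X(F) = √(2*F) = √2*√F)
c(S) = 2*S
c(X(-2))/(-9247) - 10741/(-35169) = (2*(√2*√(-2)))/(-9247) - 10741/(-35169) = (2*(√2*(I*√2)))*(-1/9247) - 10741*(-1/35169) = (2*(2*I))*(-1/9247) + 10741/35169 = (4*I)*(-1/9247) + 10741/35169 = -4*I/9247 + 10741/35169 = 10741/35169 - 4*I/9247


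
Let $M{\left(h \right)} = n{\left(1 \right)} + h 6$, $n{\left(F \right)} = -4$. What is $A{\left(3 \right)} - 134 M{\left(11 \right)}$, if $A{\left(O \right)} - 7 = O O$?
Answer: $-8292$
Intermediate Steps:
$M{\left(h \right)} = -4 + 6 h$ ($M{\left(h \right)} = -4 + h 6 = -4 + 6 h$)
$A{\left(O \right)} = 7 + O^{2}$ ($A{\left(O \right)} = 7 + O O = 7 + O^{2}$)
$A{\left(3 \right)} - 134 M{\left(11 \right)} = \left(7 + 3^{2}\right) - 134 \left(-4 + 6 \cdot 11\right) = \left(7 + 9\right) - 134 \left(-4 + 66\right) = 16 - 8308 = -8292$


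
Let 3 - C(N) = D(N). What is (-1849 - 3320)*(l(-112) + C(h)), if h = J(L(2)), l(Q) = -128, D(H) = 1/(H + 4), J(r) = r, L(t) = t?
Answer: 1293973/2 ≈ 6.4699e+5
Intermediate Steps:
D(H) = 1/(4 + H)
h = 2
C(N) = 3 - 1/(4 + N)
(-1849 - 3320)*(l(-112) + C(h)) = (-1849 - 3320)*(-128 + (11 + 3*2)/(4 + 2)) = -5169*(-128 + (11 + 6)/6) = -5169*(-128 + (1/6)*17) = -5169*(-128 + 17/6) = -5169*(-751/6) = 1293973/2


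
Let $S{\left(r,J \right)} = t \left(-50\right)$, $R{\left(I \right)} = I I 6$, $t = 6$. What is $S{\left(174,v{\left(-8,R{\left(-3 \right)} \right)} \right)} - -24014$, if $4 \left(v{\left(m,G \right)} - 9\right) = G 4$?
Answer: $23714$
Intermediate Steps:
$R{\left(I \right)} = 6 I^{2}$ ($R{\left(I \right)} = I^{2} \cdot 6 = 6 I^{2}$)
$v{\left(m,G \right)} = 9 + G$ ($v{\left(m,G \right)} = 9 + \frac{G 4}{4} = 9 + \frac{4 G}{4} = 9 + G$)
$S{\left(r,J \right)} = -300$ ($S{\left(r,J \right)} = 6 \left(-50\right) = -300$)
$S{\left(174,v{\left(-8,R{\left(-3 \right)} \right)} \right)} - -24014 = -300 - -24014 = -300 + 24014 = 23714$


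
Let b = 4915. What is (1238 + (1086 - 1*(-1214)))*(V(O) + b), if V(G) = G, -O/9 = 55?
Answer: 15637960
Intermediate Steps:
O = -495 (O = -9*55 = -495)
(1238 + (1086 - 1*(-1214)))*(V(O) + b) = (1238 + (1086 - 1*(-1214)))*(-495 + 4915) = (1238 + (1086 + 1214))*4420 = (1238 + 2300)*4420 = 3538*4420 = 15637960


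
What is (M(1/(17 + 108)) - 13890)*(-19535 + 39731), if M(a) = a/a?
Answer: -280502244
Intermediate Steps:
M(a) = 1
(M(1/(17 + 108)) - 13890)*(-19535 + 39731) = (1 - 13890)*(-19535 + 39731) = -13889*20196 = -280502244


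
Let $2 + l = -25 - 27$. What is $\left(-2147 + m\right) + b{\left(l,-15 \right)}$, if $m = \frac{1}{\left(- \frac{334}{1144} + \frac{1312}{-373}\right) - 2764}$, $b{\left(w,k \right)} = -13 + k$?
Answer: $- \frac{1284400220681}{590528739} \approx -2175.0$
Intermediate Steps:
$l = -54$ ($l = -2 - 52 = -54$)
$m = - \frac{213356}{590528739}$ ($m = \frac{1}{\left(\left(-334\right) \frac{1}{1144} + 1312 \left(- \frac{1}{373}\right)\right) - 2764} = \frac{1}{\left(- \frac{167}{572} - \frac{1312}{373}\right) - 2764} = \frac{1}{- \frac{812755}{213356} - 2764} = \frac{1}{- \frac{590528739}{213356}} = - \frac{213356}{590528739} \approx -0.0003613$)
$\left(-2147 + m\right) + b{\left(l,-15 \right)} = \left(-2147 - \frac{213356}{590528739}\right) - 28 = - \frac{1267865415989}{590528739} - 28 = - \frac{1284400220681}{590528739}$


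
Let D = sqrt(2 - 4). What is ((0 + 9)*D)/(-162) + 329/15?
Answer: 329/15 - I*sqrt(2)/18 ≈ 21.933 - 0.078567*I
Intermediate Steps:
D = I*sqrt(2) (D = sqrt(-2) = I*sqrt(2) ≈ 1.4142*I)
((0 + 9)*D)/(-162) + 329/15 = ((0 + 9)*(I*sqrt(2)))/(-162) + 329/15 = (9*(I*sqrt(2)))*(-1/162) + 329*(1/15) = (9*I*sqrt(2))*(-1/162) + 329/15 = -I*sqrt(2)/18 + 329/15 = 329/15 - I*sqrt(2)/18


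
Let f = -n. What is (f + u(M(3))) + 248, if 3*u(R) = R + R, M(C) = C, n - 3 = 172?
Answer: 75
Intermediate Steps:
n = 175 (n = 3 + 172 = 175)
u(R) = 2*R/3 (u(R) = (R + R)/3 = (2*R)/3 = 2*R/3)
f = -175 (f = -1*175 = -175)
(f + u(M(3))) + 248 = (-175 + (2/3)*3) + 248 = (-175 + 2) + 248 = -173 + 248 = 75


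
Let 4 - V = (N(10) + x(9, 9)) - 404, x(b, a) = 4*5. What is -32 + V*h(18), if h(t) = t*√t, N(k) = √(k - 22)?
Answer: -32 + 20952*√2 - 108*I*√6 ≈ 29599.0 - 264.54*I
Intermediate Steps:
N(k) = √(-22 + k)
x(b, a) = 20
V = 388 - 2*I*√3 (V = 4 - ((√(-22 + 10) + 20) - 404) = 4 - ((√(-12) + 20) - 404) = 4 - ((2*I*√3 + 20) - 404) = 4 - ((20 + 2*I*√3) - 404) = 4 - (-384 + 2*I*√3) = 4 + (384 - 2*I*√3) = 388 - 2*I*√3 ≈ 388.0 - 3.4641*I)
h(t) = t^(3/2)
-32 + V*h(18) = -32 + (388 - 2*I*√3)*18^(3/2) = -32 + (388 - 2*I*√3)*(54*√2) = -32 + 54*√2*(388 - 2*I*√3)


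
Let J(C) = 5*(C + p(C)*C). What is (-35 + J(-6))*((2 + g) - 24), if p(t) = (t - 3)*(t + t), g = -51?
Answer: 241265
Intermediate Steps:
p(t) = 2*t*(-3 + t) (p(t) = (-3 + t)*(2*t) = 2*t*(-3 + t))
J(C) = 5*C + 10*C²*(-3 + C) (J(C) = 5*(C + (2*C*(-3 + C))*C) = 5*(C + 2*C²*(-3 + C)) = 5*C + 10*C²*(-3 + C))
(-35 + J(-6))*((2 + g) - 24) = (-35 + 5*(-6)*(1 + 2*(-6)*(-3 - 6)))*((2 - 51) - 24) = (-35 + 5*(-6)*(1 + 2*(-6)*(-9)))*(-49 - 24) = (-35 + 5*(-6)*(1 + 108))*(-73) = (-35 + 5*(-6)*109)*(-73) = (-35 - 3270)*(-73) = -3305*(-73) = 241265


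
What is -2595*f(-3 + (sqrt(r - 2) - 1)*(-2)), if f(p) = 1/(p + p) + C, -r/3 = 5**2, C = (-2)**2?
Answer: 2595*(-16*sqrt(77) + 7*I)/(2*(-I + 2*sqrt(77))) ≈ -10376.0 - 73.693*I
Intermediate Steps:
C = 4
r = -75 (r = -3*5**2 = -3*25 = -75)
f(p) = 4 + 1/(2*p) (f(p) = 1/(p + p) + 4 = 1/(2*p) + 4 = 4 + 1/(2*p))
-2595*f(-3 + (sqrt(r - 2) - 1)*(-2)) = -2595*(4 + 1/(2*(-3 + (sqrt(-75 - 2) - 1)*(-2)))) = -2595*(4 + 1/(2*(-3 + (sqrt(-77) - 1)*(-2)))) = -2595*(4 + 1/(2*(-3 + (I*sqrt(77) - 1)*(-2)))) = -2595*(4 + 1/(2*(-3 + (-1 + I*sqrt(77))*(-2)))) = -2595*(4 + 1/(2*(-3 + (2 - 2*I*sqrt(77))))) = -2595*(4 + 1/(2*(-1 - 2*I*sqrt(77)))) = -10380 - 2595/(2*(-1 - 2*I*sqrt(77)))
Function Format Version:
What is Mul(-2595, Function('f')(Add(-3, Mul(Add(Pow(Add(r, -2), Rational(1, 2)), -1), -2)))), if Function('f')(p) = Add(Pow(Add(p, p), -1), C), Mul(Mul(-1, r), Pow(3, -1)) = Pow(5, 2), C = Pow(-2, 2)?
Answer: Mul(Rational(2595, 2), Pow(Add(Mul(-1, I), Mul(2, Pow(77, Rational(1, 2)))), -1), Add(Mul(-16, Pow(77, Rational(1, 2))), Mul(7, I))) ≈ Add(-10376., Mul(-73.693, I))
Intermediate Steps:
C = 4
r = -75 (r = Mul(-3, Pow(5, 2)) = Mul(-3, 25) = -75)
Function('f')(p) = Add(4, Mul(Rational(1, 2), Pow(p, -1))) (Function('f')(p) = Add(Pow(Add(p, p), -1), 4) = Add(Pow(Mul(2, p), -1), 4) = Add(Mul(Rational(1, 2), Pow(p, -1)), 4) = Add(4, Mul(Rational(1, 2), Pow(p, -1))))
Mul(-2595, Function('f')(Add(-3, Mul(Add(Pow(Add(r, -2), Rational(1, 2)), -1), -2)))) = Mul(-2595, Add(4, Mul(Rational(1, 2), Pow(Add(-3, Mul(Add(Pow(Add(-75, -2), Rational(1, 2)), -1), -2)), -1)))) = Mul(-2595, Add(4, Mul(Rational(1, 2), Pow(Add(-3, Mul(Add(Pow(-77, Rational(1, 2)), -1), -2)), -1)))) = Mul(-2595, Add(4, Mul(Rational(1, 2), Pow(Add(-3, Mul(Add(Mul(I, Pow(77, Rational(1, 2))), -1), -2)), -1)))) = Mul(-2595, Add(4, Mul(Rational(1, 2), Pow(Add(-3, Mul(Add(-1, Mul(I, Pow(77, Rational(1, 2)))), -2)), -1)))) = Mul(-2595, Add(4, Mul(Rational(1, 2), Pow(Add(-3, Add(2, Mul(-2, I, Pow(77, Rational(1, 2))))), -1)))) = Mul(-2595, Add(4, Mul(Rational(1, 2), Pow(Add(-1, Mul(-2, I, Pow(77, Rational(1, 2)))), -1)))) = Add(-10380, Mul(Rational(-2595, 2), Pow(Add(-1, Mul(-2, I, Pow(77, Rational(1, 2)))), -1)))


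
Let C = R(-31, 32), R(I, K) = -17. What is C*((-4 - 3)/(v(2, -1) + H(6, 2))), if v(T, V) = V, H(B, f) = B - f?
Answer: 119/3 ≈ 39.667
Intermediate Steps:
C = -17
C*((-4 - 3)/(v(2, -1) + H(6, 2))) = -17*(-4 - 3)/(-1 + (6 - 1*2)) = -(-119)/(-1 + (6 - 2)) = -(-119)/(-1 + 4) = -(-119)/3 = -17*(-7/3) = 119/3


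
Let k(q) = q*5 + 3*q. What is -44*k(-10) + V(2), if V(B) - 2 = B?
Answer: 3524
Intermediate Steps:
V(B) = 2 + B
k(q) = 8*q (k(q) = 5*q + 3*q = 8*q)
-44*k(-10) + V(2) = -352*(-10) + (2 + 2) = -44*(-80) + 4 = 3520 + 4 = 3524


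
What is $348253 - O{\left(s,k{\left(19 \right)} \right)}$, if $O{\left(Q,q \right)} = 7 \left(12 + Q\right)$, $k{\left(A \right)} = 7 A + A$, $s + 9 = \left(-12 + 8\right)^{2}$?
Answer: $348120$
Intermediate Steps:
$s = 7$ ($s = -9 + \left(-12 + 8\right)^{2} = -9 + \left(-4\right)^{2} = -9 + 16 = 7$)
$k{\left(A \right)} = 8 A$
$O{\left(Q,q \right)} = 84 + 7 Q$
$348253 - O{\left(s,k{\left(19 \right)} \right)} = 348253 - \left(84 + 7 \cdot 7\right) = 348253 - \left(84 + 49\right) = 348253 - 133 = 348120$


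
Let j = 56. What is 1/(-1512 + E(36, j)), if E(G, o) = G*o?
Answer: 1/504 ≈ 0.0019841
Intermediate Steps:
1/(-1512 + E(36, j)) = 1/(-1512 + 36*56) = 1/(-1512 + 2016) = 1/504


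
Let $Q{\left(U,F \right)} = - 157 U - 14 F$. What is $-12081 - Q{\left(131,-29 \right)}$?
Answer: $8080$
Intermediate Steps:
$-12081 - Q{\left(131,-29 \right)} = -12081 - \left(\left(-157\right) 131 - -406\right) = -12081 - \left(-20567 + 406\right) = -12081 - -20161 = -12081 + 20161 = 8080$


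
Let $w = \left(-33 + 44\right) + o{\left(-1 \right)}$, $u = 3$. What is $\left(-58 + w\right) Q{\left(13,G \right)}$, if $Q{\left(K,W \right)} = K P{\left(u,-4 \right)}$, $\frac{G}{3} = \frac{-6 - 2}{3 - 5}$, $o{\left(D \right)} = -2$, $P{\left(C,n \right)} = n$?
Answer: $2548$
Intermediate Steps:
$w = 9$ ($w = \left(-33 + 44\right) - 2 = 11 - 2 = 9$)
$G = 12$ ($G = 3 \frac{-6 - 2}{3 - 5} = 3 \left(- \frac{8}{-2}\right) = 3 \left(\left(-8\right) \left(- \frac{1}{2}\right)\right) = 3 \cdot 4 = 12$)
$Q{\left(K,W \right)} = - 4 K$ ($Q{\left(K,W \right)} = K \left(-4\right) = - 4 K$)
$\left(-58 + w\right) Q{\left(13,G \right)} = \left(-58 + 9\right) \left(\left(-4\right) 13\right) = \left(-49\right) \left(-52\right) = 2548$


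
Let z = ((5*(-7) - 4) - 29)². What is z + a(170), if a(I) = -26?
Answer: 4598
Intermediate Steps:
z = 4624 (z = ((-35 - 4) - 29)² = (-39 - 29)² = (-68)² = 4624)
z + a(170) = 4624 - 26 = 4598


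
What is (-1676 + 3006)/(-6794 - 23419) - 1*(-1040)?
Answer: 31420190/30213 ≈ 1040.0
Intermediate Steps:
(-1676 + 3006)/(-6794 - 23419) - 1*(-1040) = 1330/(-30213) + 1040 = 1330*(-1/30213) + 1040 = -1330/30213 + 1040 = 31420190/30213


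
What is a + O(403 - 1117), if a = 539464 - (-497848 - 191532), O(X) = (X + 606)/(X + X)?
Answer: 146232445/119 ≈ 1.2288e+6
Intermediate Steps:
O(X) = (606 + X)/(2*X) (O(X) = (606 + X)/((2*X)) = (606 + X)*(1/(2*X)) = (606 + X)/(2*X))
a = 1228844 (a = 539464 - 1*(-689380) = 539464 + 689380 = 1228844)
a + O(403 - 1117) = 1228844 + (606 + (403 - 1117))/(2*(403 - 1117)) = 1228844 + (1/2)*(606 - 714)/(-714) = 1228844 + (1/2)*(-1/714)*(-108) = 1228844 + 9/119 = 146232445/119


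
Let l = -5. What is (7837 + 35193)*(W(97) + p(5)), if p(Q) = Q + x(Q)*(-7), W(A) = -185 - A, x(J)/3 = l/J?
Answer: -11015680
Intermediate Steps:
x(J) = -15/J (x(J) = 3*(-5/J) = -15/J)
p(Q) = Q + 105/Q (p(Q) = Q - 15/Q*(-7) = Q + 105/Q)
(7837 + 35193)*(W(97) + p(5)) = (7837 + 35193)*((-185 - 1*97) + (5 + 105/5)) = 43030*((-185 - 97) + (5 + 105*(⅕))) = 43030*(-282 + (5 + 21)) = 43030*(-282 + 26) = 43030*(-256) = -11015680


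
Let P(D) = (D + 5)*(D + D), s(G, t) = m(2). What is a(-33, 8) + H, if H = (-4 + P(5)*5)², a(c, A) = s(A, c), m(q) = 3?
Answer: 246019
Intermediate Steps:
s(G, t) = 3
a(c, A) = 3
P(D) = 2*D*(5 + D) (P(D) = (5 + D)*(2*D) = 2*D*(5 + D))
H = 246016 (H = (-4 + (2*5*(5 + 5))*5)² = (-4 + (2*5*10)*5)² = (-4 + 100*5)² = (-4 + 500)² = 496² = 246016)
a(-33, 8) + H = 3 + 246016 = 246019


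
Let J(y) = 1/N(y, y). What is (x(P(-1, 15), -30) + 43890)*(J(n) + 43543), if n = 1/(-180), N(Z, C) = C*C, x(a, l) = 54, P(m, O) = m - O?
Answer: 3337239192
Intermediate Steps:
N(Z, C) = C²
n = -1/180 ≈ -0.0055556
J(y) = y⁻² (J(y) = 1/(y²) = y⁻²)
(x(P(-1, 15), -30) + 43890)*(J(n) + 43543) = (54 + 43890)*((-1/180)⁻² + 43543) = 43944*(32400 + 43543) = 43944*75943 = 3337239192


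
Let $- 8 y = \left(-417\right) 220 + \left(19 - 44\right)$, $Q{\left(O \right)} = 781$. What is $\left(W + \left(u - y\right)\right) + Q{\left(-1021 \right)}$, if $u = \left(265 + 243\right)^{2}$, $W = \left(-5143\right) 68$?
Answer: $- \frac{818797}{8} \approx -1.0235 \cdot 10^{5}$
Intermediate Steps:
$W = -349724$
$u = 258064$ ($u = 508^{2} = 258064$)
$y = \frac{91765}{8}$ ($y = - \frac{\left(-417\right) 220 + \left(19 - 44\right)}{8} = - \frac{-91740 - 25}{8} = \left(- \frac{1}{8}\right) \left(-91765\right) = \frac{91765}{8} \approx 11471.0$)
$\left(W + \left(u - y\right)\right) + Q{\left(-1021 \right)} = \left(-349724 + \left(258064 - \frac{91765}{8}\right)\right) + 781 = \left(-349724 + \frac{1972747}{8}\right) + 781 = - \frac{825045}{8} + 781 = - \frac{818797}{8}$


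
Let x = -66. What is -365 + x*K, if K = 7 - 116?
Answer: 6829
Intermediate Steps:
K = -109
-365 + x*K = -365 - 66*(-109) = -365 + 7194 = 6829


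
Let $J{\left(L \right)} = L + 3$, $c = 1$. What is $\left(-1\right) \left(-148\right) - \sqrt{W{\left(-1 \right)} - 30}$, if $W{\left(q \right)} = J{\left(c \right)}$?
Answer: $148 - i \sqrt{26} \approx 148.0 - 5.099 i$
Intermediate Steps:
$J{\left(L \right)} = 3 + L$
$W{\left(q \right)} = 4$ ($W{\left(q \right)} = 3 + 1 = 4$)
$\left(-1\right) \left(-148\right) - \sqrt{W{\left(-1 \right)} - 30} = \left(-1\right) \left(-148\right) - \sqrt{4 - 30} = 148 - \sqrt{-26} = 148 - i \sqrt{26}$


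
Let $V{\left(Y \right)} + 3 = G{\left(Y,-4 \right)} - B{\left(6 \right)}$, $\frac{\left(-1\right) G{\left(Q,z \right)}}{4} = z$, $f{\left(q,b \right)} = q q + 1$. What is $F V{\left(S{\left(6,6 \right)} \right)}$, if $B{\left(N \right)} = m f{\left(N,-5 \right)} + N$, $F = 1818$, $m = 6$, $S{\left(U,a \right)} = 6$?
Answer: $-390870$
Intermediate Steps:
$f{\left(q,b \right)} = 1 + q^{2}$ ($f{\left(q,b \right)} = q^{2} + 1 = 1 + q^{2}$)
$G{\left(Q,z \right)} = - 4 z$
$B{\left(N \right)} = 6 + N + 6 N^{2}$ ($B{\left(N \right)} = 6 \left(1 + N^{2}\right) + N = \left(6 + 6 N^{2}\right) + N = 6 + N + 6 N^{2}$)
$V{\left(Y \right)} = -215$ ($V{\left(Y \right)} = -3 - \left(-4 + 216\right) = -3 + \left(16 - \left(6 + 6 + 6 \cdot 36\right)\right) = -3 + \left(16 - \left(6 + 6 + 216\right)\right) = -3 + \left(16 - 228\right) = -3 - 212 = -215$)
$F V{\left(S{\left(6,6 \right)} \right)} = 1818 \left(-215\right) = -390870$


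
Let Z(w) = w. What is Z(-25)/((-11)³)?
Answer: 25/1331 ≈ 0.018783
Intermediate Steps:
Z(-25)/((-11)³) = -25/((-11)³) = -25/(-1331) = -25*(-1/1331) = 25/1331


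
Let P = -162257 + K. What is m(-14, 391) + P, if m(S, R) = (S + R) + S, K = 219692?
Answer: 57798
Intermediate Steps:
m(S, R) = R + 2*S (m(S, R) = (R + S) + S = R + 2*S)
P = 57435 (P = -162257 + 219692 = 57435)
m(-14, 391) + P = (391 + 2*(-14)) + 57435 = (391 - 28) + 57435 = 363 + 57435 = 57798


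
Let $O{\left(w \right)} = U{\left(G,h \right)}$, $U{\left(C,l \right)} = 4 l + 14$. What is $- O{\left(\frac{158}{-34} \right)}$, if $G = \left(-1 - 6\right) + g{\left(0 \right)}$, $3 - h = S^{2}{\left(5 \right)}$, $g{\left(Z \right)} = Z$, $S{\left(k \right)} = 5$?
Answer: $74$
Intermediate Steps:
$h = -22$ ($h = 3 - 5^{2} = 3 - 25 = -22$)
$G = -7$ ($G = \left(-1 - 6\right) + 0 = -7 + 0 = -7$)
$U{\left(C,l \right)} = 14 + 4 l$
$O{\left(w \right)} = -74$ ($O{\left(w \right)} = 14 + 4 \left(-22\right) = 14 - 88 = -74$)
$- O{\left(\frac{158}{-34} \right)} = \left(-1\right) \left(-74\right) = 74$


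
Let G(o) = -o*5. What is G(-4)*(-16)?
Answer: -320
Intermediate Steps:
G(o) = -5*o
G(-4)*(-16) = -5*(-4)*(-16) = 20*(-16) = -320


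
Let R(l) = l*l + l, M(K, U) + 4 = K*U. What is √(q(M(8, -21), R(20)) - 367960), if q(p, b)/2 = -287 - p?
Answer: 3*I*√40910 ≈ 606.79*I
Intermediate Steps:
M(K, U) = -4 + K*U
R(l) = l + l² (R(l) = l² + l = l + l²)
q(p, b) = -574 - 2*p (q(p, b) = 2*(-287 - p) = -574 - 2*p)
√(q(M(8, -21), R(20)) - 367960) = √((-574 - 2*(-4 + 8*(-21))) - 367960) = √((-574 - 2*(-4 - 168)) - 367960) = √((-574 - 2*(-172)) - 367960) = √((-574 + 344) - 367960) = √(-230 - 367960) = √(-368190) = 3*I*√40910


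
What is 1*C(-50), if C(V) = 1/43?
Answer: 1/43 ≈ 0.023256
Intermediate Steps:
C(V) = 1/43
1*C(-50) = 1*(1/43) = 1/43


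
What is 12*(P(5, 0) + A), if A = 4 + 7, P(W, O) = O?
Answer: 132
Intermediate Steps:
A = 11
12*(P(5, 0) + A) = 12*(0 + 11) = 12*11 = 132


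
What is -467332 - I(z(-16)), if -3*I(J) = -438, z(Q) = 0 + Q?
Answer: -467478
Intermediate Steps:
z(Q) = Q
I(J) = 146 (I(J) = -⅓*(-438) = 146)
-467332 - I(z(-16)) = -467332 - 1*146 = -467332 - 146 = -467478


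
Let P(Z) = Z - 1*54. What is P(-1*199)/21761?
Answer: -253/21761 ≈ -0.011626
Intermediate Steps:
P(Z) = -54 + Z (P(Z) = Z - 54 = -54 + Z)
P(-1*199)/21761 = (-54 - 1*199)/21761 = (-54 - 199)*(1/21761) = -253*1/21761 = -253/21761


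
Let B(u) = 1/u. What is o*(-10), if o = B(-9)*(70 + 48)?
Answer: 1180/9 ≈ 131.11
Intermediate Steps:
o = -118/9 (o = (70 + 48)/(-9) = -⅑*118 = -118/9 ≈ -13.111)
o*(-10) = -118/9*(-10) = 1180/9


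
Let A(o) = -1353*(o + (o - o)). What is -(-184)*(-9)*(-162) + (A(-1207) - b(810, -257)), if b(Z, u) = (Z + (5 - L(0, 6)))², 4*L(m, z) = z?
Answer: 4958243/4 ≈ 1.2396e+6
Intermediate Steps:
L(m, z) = z/4
b(Z, u) = (7/2 + Z)² (b(Z, u) = (Z + (5 - 6/4))² = (Z + (5 - 1*3/2))² = (Z + (5 - 3/2))² = (Z + 7/2)² = (7/2 + Z)²)
A(o) = -1353*o (A(o) = -1353*(o + 0) = -1353*o)
-(-184)*(-9)*(-162) + (A(-1207) - b(810, -257)) = -(-184)*(-9)*(-162) + (-1353*(-1207) - (7 + 2*810)²/4) = -92*18*(-162) + (1633071 - (7 + 1620)²/4) = -1656*(-162) + (1633071 - 1627²/4) = 268272 + (1633071 - 2647129/4) = 268272 + 3885155/4 = 4958243/4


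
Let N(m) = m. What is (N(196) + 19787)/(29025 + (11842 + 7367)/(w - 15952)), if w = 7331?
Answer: 57424481/83401772 ≈ 0.68853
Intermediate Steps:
(N(196) + 19787)/(29025 + (11842 + 7367)/(w - 15952)) = (196 + 19787)/(29025 + (11842 + 7367)/(7331 - 15952)) = 19983/(29025 + 19209/(-8621)) = 19983/(29025 + 19209*(-1/8621)) = 19983/(29025 - 19209/8621) = 19983/(250205316/8621) = 19983*(8621/250205316) = 57424481/83401772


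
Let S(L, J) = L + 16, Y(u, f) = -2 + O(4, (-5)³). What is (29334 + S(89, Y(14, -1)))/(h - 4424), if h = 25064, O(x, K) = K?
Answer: 9813/6880 ≈ 1.4263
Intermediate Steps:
Y(u, f) = -127 (Y(u, f) = -2 + (-5)³ = -2 - 125 = -127)
S(L, J) = 16 + L
(29334 + S(89, Y(14, -1)))/(h - 4424) = (29334 + (16 + 89))/(25064 - 4424) = (29334 + 105)/20640 = 29439*(1/20640) = 9813/6880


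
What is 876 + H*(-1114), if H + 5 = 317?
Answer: -346692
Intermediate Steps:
H = 312 (H = -5 + 317 = 312)
876 + H*(-1114) = 876 + 312*(-1114) = 876 - 347568 = -346692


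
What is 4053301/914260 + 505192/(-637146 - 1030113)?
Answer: 6296025734039/1524308213340 ≈ 4.1304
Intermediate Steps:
4053301/914260 + 505192/(-637146 - 1030113) = 4053301*(1/914260) + 505192/(-1667259) = 4053301/914260 + 505192*(-1/1667259) = 4053301/914260 - 505192/1667259 = 6296025734039/1524308213340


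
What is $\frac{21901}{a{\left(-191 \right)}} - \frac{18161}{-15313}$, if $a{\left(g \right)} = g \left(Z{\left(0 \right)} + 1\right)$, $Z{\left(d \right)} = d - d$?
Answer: $- \frac{331901262}{2924783} \approx -113.48$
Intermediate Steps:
$Z{\left(d \right)} = 0$
$a{\left(g \right)} = g$ ($a{\left(g \right)} = g \left(0 + 1\right) = g 1 = g$)
$\frac{21901}{a{\left(-191 \right)}} - \frac{18161}{-15313} = \frac{21901}{-191} - \frac{18161}{-15313} = 21901 \left(- \frac{1}{191}\right) - - \frac{18161}{15313} = - \frac{21901}{191} + \frac{18161}{15313} = - \frac{331901262}{2924783}$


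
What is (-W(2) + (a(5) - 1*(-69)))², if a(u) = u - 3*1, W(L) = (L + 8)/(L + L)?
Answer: 18769/4 ≈ 4692.3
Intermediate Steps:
W(L) = (8 + L)/(2*L) (W(L) = (8 + L)/((2*L)) = (8 + L)*(1/(2*L)) = (8 + L)/(2*L))
a(u) = -3 + u (a(u) = u - 3 = -3 + u)
(-W(2) + (a(5) - 1*(-69)))² = (-(8 + 2)/(2*2) + ((-3 + 5) - 1*(-69)))² = (-10/(2*2) + (2 + 69))² = (-1*5/2 + 71)² = (-5/2 + 71)² = (137/2)² = 18769/4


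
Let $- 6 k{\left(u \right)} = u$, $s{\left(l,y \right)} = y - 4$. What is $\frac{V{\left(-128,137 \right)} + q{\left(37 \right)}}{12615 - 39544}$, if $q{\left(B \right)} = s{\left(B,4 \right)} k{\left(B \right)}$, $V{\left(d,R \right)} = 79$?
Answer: $- \frac{79}{26929} \approx -0.0029336$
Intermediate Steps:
$s{\left(l,y \right)} = -4 + y$ ($s{\left(l,y \right)} = y - 4 = -4 + y$)
$k{\left(u \right)} = - \frac{u}{6}$
$q{\left(B \right)} = 0$ ($q{\left(B \right)} = \left(-4 + 4\right) \left(- \frac{B}{6}\right) = 0 \left(- \frac{B}{6}\right) = 0$)
$\frac{V{\left(-128,137 \right)} + q{\left(37 \right)}}{12615 - 39544} = \frac{79 + 0}{12615 - 39544} = \frac{79}{-26929} = 79 \left(- \frac{1}{26929}\right) = - \frac{79}{26929}$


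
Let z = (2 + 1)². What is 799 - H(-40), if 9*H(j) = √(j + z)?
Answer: 799 - I*√31/9 ≈ 799.0 - 0.61864*I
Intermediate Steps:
z = 9 (z = 3² = 9)
H(j) = √(9 + j)/9 (H(j) = √(j + 9)/9 = √(9 + j)/9)
799 - H(-40) = 799 - √(9 - 40)/9 = 799 - √(-31)/9 = 799 - I*√31/9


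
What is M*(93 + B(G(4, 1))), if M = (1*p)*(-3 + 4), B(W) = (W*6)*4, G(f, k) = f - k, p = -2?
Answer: -330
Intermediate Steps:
B(W) = 24*W (B(W) = (6*W)*4 = 24*W)
M = -2 (M = (1*(-2))*(-3 + 4) = -2*1 = -2)
M*(93 + B(G(4, 1))) = -2*(93 + 24*(4 - 1*1)) = -2*(93 + 24*(4 - 1)) = -2*(93 + 24*3) = -2*(93 + 72) = -2*165 = -330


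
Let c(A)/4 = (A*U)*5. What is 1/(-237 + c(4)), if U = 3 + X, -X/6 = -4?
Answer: 1/1923 ≈ 0.00052002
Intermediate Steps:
X = 24 (X = -6*(-4) = 24)
U = 27 (U = 3 + 24 = 27)
c(A) = 540*A (c(A) = 4*((A*27)*5) = 4*((27*A)*5) = 4*(135*A) = 540*A)
1/(-237 + c(4)) = 1/(-237 + 540*4) = 1/(-237 + 2160) = 1/1923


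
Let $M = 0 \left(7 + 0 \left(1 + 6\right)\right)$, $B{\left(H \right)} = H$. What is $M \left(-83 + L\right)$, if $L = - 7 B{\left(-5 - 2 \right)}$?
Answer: $0$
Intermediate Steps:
$L = 49$ ($L = - 7 \left(-5 - 2\right) = \left(-7\right) \left(-7\right) = 49$)
$M = 0$ ($M = 0 \left(7 + 0 \cdot 7\right) = 0 \left(7 + 0\right) = 0 \cdot 7 = 0$)
$M \left(-83 + L\right) = 0 \left(-83 + 49\right) = 0 \left(-34\right) = 0$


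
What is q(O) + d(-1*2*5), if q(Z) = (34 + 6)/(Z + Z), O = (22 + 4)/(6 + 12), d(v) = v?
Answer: 50/13 ≈ 3.8462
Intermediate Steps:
O = 13/9 (O = 26/18 = 26*(1/18) = 13/9 ≈ 1.4444)
q(Z) = 20/Z (q(Z) = 40/((2*Z)) = 40*(1/(2*Z)) = 20/Z)
q(O) + d(-1*2*5) = 20/(13/9) - 1*2*5 = 20*(9/13) - 2*5 = 180/13 - 10 = 50/13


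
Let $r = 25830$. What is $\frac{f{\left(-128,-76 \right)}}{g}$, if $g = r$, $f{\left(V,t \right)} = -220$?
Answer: $- \frac{22}{2583} \approx -0.0085172$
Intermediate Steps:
$g = 25830$
$\frac{f{\left(-128,-76 \right)}}{g} = - \frac{220}{25830} = \left(-220\right) \frac{1}{25830} = - \frac{22}{2583}$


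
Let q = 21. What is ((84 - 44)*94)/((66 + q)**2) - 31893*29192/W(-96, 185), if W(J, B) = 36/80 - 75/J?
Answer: -1127503012293520/1491093 ≈ -7.5616e+8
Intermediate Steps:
W(J, B) = 9/20 - 75/J (W(J, B) = 36*(1/80) - 75/J = 9/20 - 75/J)
((84 - 44)*94)/((66 + q)**2) - 31893*29192/W(-96, 185) = ((84 - 44)*94)/((66 + 21)**2) - 31893*29192/(9/20 - 75/(-96)) = (40*94)/(87**2) - 31893*29192/(9/20 - 75*(-1/96)) = 3760/7569 - 31893*29192/(9/20 + 25/32) = 3760*(1/7569) - 31893/((197/160)*(1/29192)) = 3760/7569 - 31893/197/4670720 = 3760/7569 - 31893*4670720/197 = 3760/7569 - 148963272960/197 = -1127503012293520/1491093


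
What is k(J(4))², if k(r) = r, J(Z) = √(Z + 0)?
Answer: 4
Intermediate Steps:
J(Z) = √Z
k(J(4))² = (√4)² = 2² = 4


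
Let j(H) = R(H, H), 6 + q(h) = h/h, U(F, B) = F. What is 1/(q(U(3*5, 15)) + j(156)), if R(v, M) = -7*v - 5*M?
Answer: -1/1877 ≈ -0.00053276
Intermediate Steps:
q(h) = -5 (q(h) = -6 + h/h = -6 + 1 = -5)
j(H) = -12*H (j(H) = -7*H - 5*H = -12*H)
1/(q(U(3*5, 15)) + j(156)) = 1/(-5 - 12*156) = 1/(-5 - 1872) = 1/(-1877) = -1/1877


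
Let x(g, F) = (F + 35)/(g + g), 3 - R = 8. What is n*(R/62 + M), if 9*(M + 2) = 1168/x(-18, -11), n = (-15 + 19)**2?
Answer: -292760/93 ≈ -3148.0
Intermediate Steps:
R = -5 (R = 3 - 1*8 = 3 - 8 = -5)
x(g, F) = (35 + F)/(2*g) (x(g, F) = (35 + F)/((2*g)) = (35 + F)*(1/(2*g)) = (35 + F)/(2*g))
n = 16 (n = 4**2 = 16)
M = -590/3 (M = -2 + (1168/(((1/2)*(35 - 11)/(-18))))/9 = -2 + (1168/(((1/2)*(-1/18)*24)))/9 = -2 + (1168/(-2/3))/9 = -2 + (1168*(-3/2))/9 = -2 + (1/9)*(-1752) = -2 - 584/3 = -590/3 ≈ -196.67)
n*(R/62 + M) = 16*(-5/62 - 590/3) = 16*(-36595/186) = -292760/93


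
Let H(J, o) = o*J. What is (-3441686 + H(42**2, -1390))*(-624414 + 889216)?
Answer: -1560649248092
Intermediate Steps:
H(J, o) = J*o
(-3441686 + H(42**2, -1390))*(-624414 + 889216) = (-3441686 + 42**2*(-1390))*(-624414 + 889216) = (-3441686 + 1764*(-1390))*264802 = (-3441686 - 2451960)*264802 = -5893646*264802 = -1560649248092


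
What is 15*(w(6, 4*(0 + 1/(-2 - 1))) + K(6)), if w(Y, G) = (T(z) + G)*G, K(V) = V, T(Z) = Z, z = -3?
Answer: 530/3 ≈ 176.67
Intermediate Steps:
w(Y, G) = G*(-3 + G) (w(Y, G) = (-3 + G)*G = G*(-3 + G))
15*(w(6, 4*(0 + 1/(-2 - 1))) + K(6)) = 15*((4*(0 + 1/(-2 - 1)))*(-3 + 4*(0 + 1/(-2 - 1))) + 6) = 15*((4*(0 + 1/(-3)))*(-3 + 4*(0 + 1/(-3))) + 6) = 15*((4*(0 - ⅓))*(-3 + 4*(0 - ⅓)) + 6) = 15*((4*(-⅓))*(-3 + 4*(-⅓)) + 6) = 15*(-4*(-3 - 4/3)/3 + 6) = 15*(-4/3*(-13/3) + 6) = 15*(52/9 + 6) = 15*(106/9) = 530/3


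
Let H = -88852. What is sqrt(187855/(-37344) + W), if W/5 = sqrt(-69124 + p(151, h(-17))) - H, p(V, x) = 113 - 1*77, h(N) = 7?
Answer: sqrt(38721661203390 + 1743217920*I*sqrt(4318))/9336 ≈ 666.53 + 0.98588*I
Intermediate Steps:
p(V, x) = 36 (p(V, x) = 113 - 77 = 36)
W = 444260 + 20*I*sqrt(4318) (W = 5*(sqrt(-69124 + 36) - 1*(-88852)) = 5*(sqrt(-69088) + 88852) = 5*(4*I*sqrt(4318) + 88852) = 5*(88852 + 4*I*sqrt(4318)) = 444260 + 20*I*sqrt(4318) ≈ 4.4426e+5 + 1314.2*I)
sqrt(187855/(-37344) + W) = sqrt(187855/(-37344) + (444260 + 20*I*sqrt(4318))) = sqrt(187855*(-1/37344) + (444260 + 20*I*sqrt(4318))) = sqrt(-187855/37344 + (444260 + 20*I*sqrt(4318))) = sqrt(16590257585/37344 + 20*I*sqrt(4318))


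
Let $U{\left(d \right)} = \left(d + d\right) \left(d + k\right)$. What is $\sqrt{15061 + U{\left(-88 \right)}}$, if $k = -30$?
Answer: $3 \sqrt{3981} \approx 189.29$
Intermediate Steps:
$U{\left(d \right)} = 2 d \left(-30 + d\right)$ ($U{\left(d \right)} = \left(d + d\right) \left(d - 30\right) = 2 d \left(-30 + d\right)$)
$\sqrt{15061 + U{\left(-88 \right)}} = \sqrt{15061 + 2 \left(-88\right) \left(-30 - 88\right)} = \sqrt{15061 + 2 \left(-88\right) \left(-118\right)} = \sqrt{15061 + 20768} = \sqrt{35829} = 3 \sqrt{3981}$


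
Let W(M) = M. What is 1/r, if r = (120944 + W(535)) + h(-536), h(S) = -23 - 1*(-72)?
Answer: 1/121528 ≈ 8.2286e-6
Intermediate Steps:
h(S) = 49 (h(S) = -23 + 72 = 49)
r = 121528 (r = (120944 + 535) + 49 = 121479 + 49 = 121528)
1/r = 1/121528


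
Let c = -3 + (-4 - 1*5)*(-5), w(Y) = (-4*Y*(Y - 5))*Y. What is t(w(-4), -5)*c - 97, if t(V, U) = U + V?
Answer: 23885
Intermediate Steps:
w(Y) = -4*Y²*(-5 + Y) (w(Y) = (-4*Y*(-5 + Y))*Y = -4*Y²*(-5 + Y))
c = 42 (c = -3 + (-4 - 5)*(-5) = -3 - 9*(-5) = -3 + 45 = 42)
t(w(-4), -5)*c - 97 = (-5 + 4*(-4)²*(5 - 1*(-4)))*42 - 97 = (-5 + 4*16*(5 + 4))*42 - 97 = (-5 + 4*16*9)*42 - 97 = (-5 + 576)*42 - 97 = 571*42 - 97 = 23982 - 97 = 23885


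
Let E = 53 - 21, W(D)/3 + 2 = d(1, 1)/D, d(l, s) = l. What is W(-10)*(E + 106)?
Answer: -4347/5 ≈ -869.40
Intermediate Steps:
W(D) = -6 + 3/D (W(D) = -6 + 3*(1/D) = -6 + 3/D)
E = 32
W(-10)*(E + 106) = (-6 + 3/(-10))*(32 + 106) = (-6 + 3*(-⅒))*138 = (-6 - 3/10)*138 = -63/10*138 = -4347/5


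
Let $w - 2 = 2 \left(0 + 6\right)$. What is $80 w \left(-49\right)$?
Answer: $-54880$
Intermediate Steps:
$w = 14$ ($w = 2 + 2 \left(0 + 6\right) = 2 + 2 \cdot 6 = 2 + 12 = 14$)
$80 w \left(-49\right) = 80 \cdot 14 \left(-49\right) = 1120 \left(-49\right) = -54880$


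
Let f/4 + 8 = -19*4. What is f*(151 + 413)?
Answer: -189504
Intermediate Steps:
f = -336 (f = -32 + 4*(-19*4) = -32 + 4*(-76) = -32 - 304 = -336)
f*(151 + 413) = -336*(151 + 413) = -336*564 = -189504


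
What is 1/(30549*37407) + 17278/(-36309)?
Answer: -6581457668615/13830660199629 ≈ -0.47586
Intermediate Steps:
1/(30549*37407) + 17278/(-36309) = (1/30549)*(1/37407) + 17278*(-1/36309) = 1/1142746443 - 17278/36309 = -6581457668615/13830660199629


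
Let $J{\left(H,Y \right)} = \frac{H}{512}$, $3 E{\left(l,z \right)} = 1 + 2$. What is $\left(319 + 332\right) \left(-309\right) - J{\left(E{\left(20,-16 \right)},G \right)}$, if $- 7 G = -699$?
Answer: $- \frac{102993409}{512} \approx -2.0116 \cdot 10^{5}$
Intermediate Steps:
$E{\left(l,z \right)} = 1$ ($E{\left(l,z \right)} = \frac{1 + 2}{3} = \frac{1}{3} \cdot 3 = 1$)
$G = \frac{699}{7}$ ($G = \left(- \frac{1}{7}\right) \left(-699\right) = \frac{699}{7} \approx 99.857$)
$J{\left(H,Y \right)} = \frac{H}{512}$ ($J{\left(H,Y \right)} = H \frac{1}{512} = \frac{H}{512}$)
$\left(319 + 332\right) \left(-309\right) - J{\left(E{\left(20,-16 \right)},G \right)} = \left(319 + 332\right) \left(-309\right) - \frac{1}{512} \cdot 1 = 651 \left(-309\right) - \frac{1}{512} = -201159 - \frac{1}{512} = - \frac{102993409}{512}$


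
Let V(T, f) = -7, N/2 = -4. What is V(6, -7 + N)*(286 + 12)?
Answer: -2086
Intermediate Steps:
N = -8 (N = 2*(-4) = -8)
V(6, -7 + N)*(286 + 12) = -7*(286 + 12) = -7*298 = -2086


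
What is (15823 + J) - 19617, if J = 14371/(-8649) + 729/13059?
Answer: -47633709758/12549699 ≈ -3795.6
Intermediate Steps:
J = -20151752/12549699 (J = 14371*(-1/8649) + 729*(1/13059) = -14371/8649 + 81/1451 = -20151752/12549699 ≈ -1.6058)
(15823 + J) - 19617 = (15823 - 20151752/12549699) - 19617 = 198553735525/12549699 - 19617 = -47633709758/12549699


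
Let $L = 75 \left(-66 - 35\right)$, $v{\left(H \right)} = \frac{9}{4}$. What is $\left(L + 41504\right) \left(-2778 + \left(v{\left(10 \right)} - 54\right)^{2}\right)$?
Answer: $- \frac{54252471}{16} \approx -3.3908 \cdot 10^{6}$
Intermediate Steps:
$v{\left(H \right)} = \frac{9}{4}$ ($v{\left(H \right)} = 9 \cdot \frac{1}{4} = \frac{9}{4}$)
$L = -7575$ ($L = 75 \left(-101\right) = -7575$)
$\left(L + 41504\right) \left(-2778 + \left(v{\left(10 \right)} - 54\right)^{2}\right) = \left(-7575 + 41504\right) \left(-2778 + \left(\frac{9}{4} - 54\right)^{2}\right) = 33929 \left(-2778 + \left(- \frac{207}{4}\right)^{2}\right) = 33929 \left(-2778 + \frac{42849}{16}\right) = 33929 \left(- \frac{1599}{16}\right) = - \frac{54252471}{16}$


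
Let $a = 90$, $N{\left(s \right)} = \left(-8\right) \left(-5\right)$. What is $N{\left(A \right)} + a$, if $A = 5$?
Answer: $130$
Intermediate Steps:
$N{\left(s \right)} = 40$
$N{\left(A \right)} + a = 40 + 90 = 130$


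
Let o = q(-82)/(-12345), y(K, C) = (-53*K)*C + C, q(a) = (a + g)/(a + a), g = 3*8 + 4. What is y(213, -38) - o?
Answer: 144738573929/337430 ≈ 4.2894e+5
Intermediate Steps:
g = 28 (g = 24 + 4 = 28)
q(a) = (28 + a)/(2*a) (q(a) = (a + 28)/(a + a) = (28 + a)/((2*a)) = (28 + a)*(1/(2*a)) = (28 + a)/(2*a))
y(K, C) = C - 53*C*K (y(K, C) = -53*C*K + C = C - 53*C*K)
o = -9/337430 (o = ((½)*(28 - 82)/(-82))/(-12345) = ((½)*(-1/82)*(-54))*(-1/12345) = (27/82)*(-1/12345) = -9/337430 ≈ -2.6672e-5)
y(213, -38) - o = -38*(1 - 53*213) - 1*(-9/337430) = -38*(1 - 11289) + 9/337430 = -38*(-11288) + 9/337430 = 428944 + 9/337430 = 144738573929/337430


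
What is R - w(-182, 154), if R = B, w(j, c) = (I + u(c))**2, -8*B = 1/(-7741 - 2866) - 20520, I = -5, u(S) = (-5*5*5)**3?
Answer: -323701608300090759/84856 ≈ -3.8147e+12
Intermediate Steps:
u(S) = -1953125 (u(S) = (-25*5)**3 = (-125)**3 = -1953125)
B = 217655641/84856 (B = -(1/(-7741 - 2866) - 20520)/8 = -(1/(-10607) - 20520)/8 = -(-1/10607 - 20520)/8 = -1/8*(-217655641/10607) = 217655641/84856 ≈ 2565.0)
w(j, c) = 3814716796900 (w(j, c) = (-5 - 1953125)**2 = (-1953130)**2 = 3814716796900)
R = 217655641/84856 ≈ 2565.0
R - w(-182, 154) = 217655641/84856 - 1*3814716796900 = 217655641/84856 - 3814716796900 = -323701608300090759/84856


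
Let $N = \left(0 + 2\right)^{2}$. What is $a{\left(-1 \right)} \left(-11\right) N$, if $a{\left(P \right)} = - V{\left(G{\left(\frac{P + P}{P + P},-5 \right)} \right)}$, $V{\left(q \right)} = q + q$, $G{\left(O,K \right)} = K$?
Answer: $-440$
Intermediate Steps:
$V{\left(q \right)} = 2 q$
$N = 4$ ($N = 2^{2} = 4$)
$a{\left(P \right)} = 10$ ($a{\left(P \right)} = - 2 \left(-5\right) = \left(-1\right) \left(-10\right) = 10$)
$a{\left(-1 \right)} \left(-11\right) N = 10 \left(-11\right) 4 = \left(-110\right) 4 = -440$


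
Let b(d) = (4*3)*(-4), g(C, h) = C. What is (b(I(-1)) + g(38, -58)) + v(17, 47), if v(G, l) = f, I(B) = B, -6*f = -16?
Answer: -22/3 ≈ -7.3333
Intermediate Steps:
f = 8/3 (f = -1/6*(-16) = 8/3 ≈ 2.6667)
v(G, l) = 8/3
b(d) = -48 (b(d) = 12*(-4) = -48)
(b(I(-1)) + g(38, -58)) + v(17, 47) = (-48 + 38) + 8/3 = -10 + 8/3 = -22/3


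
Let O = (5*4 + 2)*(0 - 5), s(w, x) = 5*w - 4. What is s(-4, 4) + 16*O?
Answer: -1784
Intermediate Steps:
s(w, x) = -4 + 5*w
O = -110 (O = (20 + 2)*(-5) = 22*(-5) = -110)
s(-4, 4) + 16*O = (-4 + 5*(-4)) + 16*(-110) = (-4 - 20) - 1760 = -24 - 1760 = -1784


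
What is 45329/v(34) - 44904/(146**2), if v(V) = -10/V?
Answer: -4106546227/26645 ≈ -1.5412e+5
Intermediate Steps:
45329/v(34) - 44904/(146**2) = 45329/((-10/34)) - 44904/(146**2) = 45329/((-10*1/34)) - 44904/21316 = 45329/(-5/17) - 44904*1/21316 = 45329*(-17/5) - 11226/5329 = -770593/5 - 11226/5329 = -4106546227/26645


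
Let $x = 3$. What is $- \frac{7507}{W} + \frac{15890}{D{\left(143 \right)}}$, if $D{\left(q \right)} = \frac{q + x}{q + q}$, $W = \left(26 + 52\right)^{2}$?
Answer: $\frac{13823942669}{444132} \approx 31126.0$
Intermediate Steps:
$W = 6084$ ($W = 78^{2} = 6084$)
$D{\left(q \right)} = \frac{3 + q}{2 q}$ ($D{\left(q \right)} = \frac{q + 3}{q + q} = \frac{3 + q}{2 q}$)
$- \frac{7507}{W} + \frac{15890}{D{\left(143 \right)}} = - \frac{7507}{6084} + \frac{15890}{\frac{1}{2} \cdot \frac{1}{143} \left(3 + 143\right)} = \left(-7507\right) \frac{1}{6084} + \frac{15890}{\frac{1}{2} \cdot \frac{1}{143} \cdot 146} = - \frac{7507}{6084} + \frac{15890}{\frac{73}{143}} = - \frac{7507}{6084} + 15890 \cdot \frac{143}{73} = - \frac{7507}{6084} + \frac{2272270}{73} = \frac{13823942669}{444132}$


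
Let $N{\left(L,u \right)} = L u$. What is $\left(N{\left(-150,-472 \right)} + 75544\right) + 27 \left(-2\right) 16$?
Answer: $145480$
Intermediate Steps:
$\left(N{\left(-150,-472 \right)} + 75544\right) + 27 \left(-2\right) 16 = \left(\left(-150\right) \left(-472\right) + 75544\right) + 27 \left(-2\right) 16 = \left(70800 + 75544\right) - 864 = 146344 - 864 = 145480$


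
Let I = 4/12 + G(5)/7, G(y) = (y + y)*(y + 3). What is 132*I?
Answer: 10868/7 ≈ 1552.6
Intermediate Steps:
G(y) = 2*y*(3 + y) (G(y) = (2*y)*(3 + y) = 2*y*(3 + y))
I = 247/21 (I = 4/12 + (2*5*(3 + 5))/7 = 4*(1/12) + (2*5*8)*(⅐) = ⅓ + 80*(⅐) = ⅓ + 80/7 = 247/21 ≈ 11.762)
132*I = 132*(247/21) = 10868/7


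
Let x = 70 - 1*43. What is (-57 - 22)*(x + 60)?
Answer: -6873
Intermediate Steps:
x = 27 (x = 70 - 43 = 27)
(-57 - 22)*(x + 60) = (-57 - 22)*(27 + 60) = -79*87 = -6873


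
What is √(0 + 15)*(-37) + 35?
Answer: 35 - 37*√15 ≈ -108.30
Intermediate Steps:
√(0 + 15)*(-37) + 35 = √15*(-37) + 35 = -37*√15 + 35 = 35 - 37*√15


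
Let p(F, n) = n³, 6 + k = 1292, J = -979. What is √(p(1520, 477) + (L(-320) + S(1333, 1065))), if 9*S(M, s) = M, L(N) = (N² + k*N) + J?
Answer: √973992439/3 ≈ 10403.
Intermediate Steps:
k = 1286 (k = -6 + 1292 = 1286)
L(N) = -979 + N² + 1286*N (L(N) = (N² + 1286*N) - 979 = -979 + N² + 1286*N)
S(M, s) = M/9
√(p(1520, 477) + (L(-320) + S(1333, 1065))) = √(477³ + ((-979 + (-320)² + 1286*(-320)) + (⅑)*1333)) = √(108531333 + ((-979 + 102400 - 411520) + 1333/9)) = √(108531333 + (-310099 + 1333/9)) = √(108531333 - 2789558/9) = √(973992439/9) = √973992439/3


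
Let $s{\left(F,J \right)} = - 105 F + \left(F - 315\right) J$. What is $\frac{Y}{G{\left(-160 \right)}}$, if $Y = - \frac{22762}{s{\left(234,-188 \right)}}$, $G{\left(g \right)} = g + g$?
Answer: $- \frac{11381}{1494720} \approx -0.0076141$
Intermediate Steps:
$G{\left(g \right)} = 2 g$
$s{\left(F,J \right)} = - 105 F + J \left(-315 + F\right)$ ($s{\left(F,J \right)} = - 105 F + \left(-315 + F\right) J = - 105 F + J \left(-315 + F\right)$)
$Y = \frac{11381}{4671}$ ($Y = - \frac{22762}{\left(-315\right) \left(-188\right) - 24570 + 234 \left(-188\right)} = - \frac{22762}{59220 - 24570 - 43992} = - \frac{22762}{-9342} = \left(-22762\right) \left(- \frac{1}{9342}\right) = \frac{11381}{4671} \approx 2.4365$)
$\frac{Y}{G{\left(-160 \right)}} = \frac{11381}{4671 \cdot 2 \left(-160\right)} = \frac{11381}{4671 \left(-320\right)} = \frac{11381}{4671} \left(- \frac{1}{320}\right) = - \frac{11381}{1494720}$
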